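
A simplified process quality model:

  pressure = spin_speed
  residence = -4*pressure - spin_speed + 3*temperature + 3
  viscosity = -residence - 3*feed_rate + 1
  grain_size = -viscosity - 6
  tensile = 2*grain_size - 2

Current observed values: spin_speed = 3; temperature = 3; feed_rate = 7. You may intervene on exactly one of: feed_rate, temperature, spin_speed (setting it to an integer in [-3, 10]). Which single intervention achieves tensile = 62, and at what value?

Intervening on feed_rate: tensile = 6*feed_rate - 22. Reaching 62 requires feed_rate = 14, outside [-3, 10].
Intervening on temperature: with other inputs at their observed values, tensile = 6*temperature + 2. Solving for 62 gives temperature = 10, within [-3, 10].
Intervening on spin_speed: tensile = -10*spin_speed + 50. Reaching 62 requires spin_speed = -6/5, not an integer.

set temperature = 10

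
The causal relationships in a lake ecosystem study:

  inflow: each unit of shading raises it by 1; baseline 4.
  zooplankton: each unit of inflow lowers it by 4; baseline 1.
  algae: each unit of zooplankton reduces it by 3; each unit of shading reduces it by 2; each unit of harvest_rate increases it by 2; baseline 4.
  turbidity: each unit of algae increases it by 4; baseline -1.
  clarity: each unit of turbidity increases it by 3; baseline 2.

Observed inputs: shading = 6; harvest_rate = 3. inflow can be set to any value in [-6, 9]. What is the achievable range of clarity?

Intervening on inflow fixes its value directly, overriding its dependence on shading.
Substituting into the algae equation gives algae = 12*inflow - 5.
Substituting into the turbidity equation gives turbidity = 48*inflow - 21.
Substituting into the clarity equation gives clarity = 144*inflow - 61.
Linear in inflow, so extremes are at the endpoints: inflow = -6 gives clarity = -925; inflow = 9 gives clarity = 1235.

-925 to 1235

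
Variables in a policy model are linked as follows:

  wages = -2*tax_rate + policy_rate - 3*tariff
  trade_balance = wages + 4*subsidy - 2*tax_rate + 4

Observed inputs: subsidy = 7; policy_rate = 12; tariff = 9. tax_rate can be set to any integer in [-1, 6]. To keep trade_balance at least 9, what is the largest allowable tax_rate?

Substituting into the wages equation gives wages = -2*tax_rate - 15.
This gives trade_balance = -4*tax_rate + 17.
Require -4*tax_rate + 17 ≥ 9, so tax_rate ≤ 2.
The largest integer in [-1, 6] satisfying this is 2.

tax_rate = 2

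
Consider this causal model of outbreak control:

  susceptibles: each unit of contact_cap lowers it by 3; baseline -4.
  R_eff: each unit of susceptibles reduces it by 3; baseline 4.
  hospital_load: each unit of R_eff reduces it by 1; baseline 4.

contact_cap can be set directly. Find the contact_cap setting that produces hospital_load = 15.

contact_cap = -3

Substituting into the R_eff equation gives R_eff = 9*contact_cap + 16.
So hospital_load = -9*contact_cap - 12.
Solve -9*contact_cap - 12 = 15: contact_cap = (15 + 12) / -9 = -3.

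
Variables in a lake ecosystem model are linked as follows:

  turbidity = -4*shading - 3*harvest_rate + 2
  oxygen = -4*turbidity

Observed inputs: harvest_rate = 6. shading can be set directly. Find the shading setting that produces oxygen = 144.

shading = 5

Substituting into the turbidity equation gives turbidity = -4*shading - 16.
Substituting into the oxygen equation gives oxygen = 16*shading + 64.
Solve 16*shading + 64 = 144: shading = (144 - 64) / 16 = 5.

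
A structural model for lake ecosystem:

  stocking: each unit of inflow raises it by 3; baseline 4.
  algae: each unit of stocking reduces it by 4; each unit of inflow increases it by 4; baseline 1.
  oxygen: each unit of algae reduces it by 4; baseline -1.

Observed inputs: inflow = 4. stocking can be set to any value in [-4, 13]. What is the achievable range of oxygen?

-133 to 139

Intervening on stocking fixes its value directly, overriding its dependence on inflow.
Substituting into the algae equation gives algae = -4*stocking + 17.
Substituting into the oxygen equation gives oxygen = 16*stocking - 69.
Linear in stocking, so extremes are at the endpoints: stocking = -4 gives oxygen = -133; stocking = 13 gives oxygen = 139.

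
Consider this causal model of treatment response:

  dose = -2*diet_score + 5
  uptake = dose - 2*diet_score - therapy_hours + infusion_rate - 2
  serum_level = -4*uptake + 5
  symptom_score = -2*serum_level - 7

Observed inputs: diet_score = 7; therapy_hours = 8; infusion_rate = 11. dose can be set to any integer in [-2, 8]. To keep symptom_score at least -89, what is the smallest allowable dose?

dose = 4

Intervening on dose fixes its value directly, overriding its dependence on diet_score.
Substituting into the uptake equation gives uptake = dose - 13.
Substituting into the serum_level equation gives serum_level = -4*dose + 57.
Substituting into the symptom_score equation gives symptom_score = 8*dose - 121.
Require 8*dose - 121 ≥ -89, so dose ≥ 4.
The smallest integer in [-2, 8] satisfying this is 4.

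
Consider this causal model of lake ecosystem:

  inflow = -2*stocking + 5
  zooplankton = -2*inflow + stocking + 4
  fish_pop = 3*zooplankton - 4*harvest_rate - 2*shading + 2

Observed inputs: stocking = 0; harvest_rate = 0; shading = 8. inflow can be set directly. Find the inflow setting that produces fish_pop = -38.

inflow = 6

Intervening on inflow fixes its value directly, overriding its dependence on stocking.
Substituting into the zooplankton equation gives zooplankton = -2*inflow + 4.
So fish_pop = -6*inflow - 2.
Solve -6*inflow - 2 = -38: inflow = (-38 + 2) / -6 = 6.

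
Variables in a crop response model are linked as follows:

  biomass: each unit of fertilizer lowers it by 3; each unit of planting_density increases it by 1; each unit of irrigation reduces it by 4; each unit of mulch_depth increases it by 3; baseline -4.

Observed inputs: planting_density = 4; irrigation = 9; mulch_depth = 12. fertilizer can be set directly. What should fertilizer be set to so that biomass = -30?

fertilizer = 10

Substituting into the biomass equation gives biomass = -3*fertilizer.
Solve -3*fertilizer = -30: fertilizer = -30 / -3 = 10.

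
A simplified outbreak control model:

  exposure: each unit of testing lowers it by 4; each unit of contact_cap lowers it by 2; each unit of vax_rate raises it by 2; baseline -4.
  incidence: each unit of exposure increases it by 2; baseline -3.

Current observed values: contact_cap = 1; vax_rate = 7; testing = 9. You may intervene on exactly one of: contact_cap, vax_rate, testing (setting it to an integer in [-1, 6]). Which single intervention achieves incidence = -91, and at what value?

set vax_rate = -1

Intervening on contact_cap: incidence = -4*contact_cap - 55. Reaching -91 requires contact_cap = 9, outside [-1, 6].
Intervening on vax_rate: with other inputs at their observed values, incidence = 4*vax_rate - 87. Solving for -91 gives vax_rate = -1, within [-1, 6].
Intervening on testing: incidence = -8*testing + 13. Reaching -91 requires testing = 13, outside [-1, 6].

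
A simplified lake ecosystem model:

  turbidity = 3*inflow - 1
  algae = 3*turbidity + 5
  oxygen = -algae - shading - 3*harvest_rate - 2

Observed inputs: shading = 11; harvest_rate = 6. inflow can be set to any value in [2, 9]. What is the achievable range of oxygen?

-114 to -51

Substituting into the algae equation gives algae = 9*inflow + 2.
Substituting into the oxygen equation gives oxygen = -9*inflow - 33.
Linear in inflow, so extremes are at the endpoints: inflow = 2 gives oxygen = -51; inflow = 9 gives oxygen = -114.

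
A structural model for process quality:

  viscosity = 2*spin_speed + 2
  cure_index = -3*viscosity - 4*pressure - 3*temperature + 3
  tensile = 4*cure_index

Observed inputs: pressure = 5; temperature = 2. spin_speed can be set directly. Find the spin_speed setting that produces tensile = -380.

Substituting into the cure_index equation gives cure_index = -6*spin_speed - 29.
This gives tensile = -24*spin_speed - 116.
Solve -24*spin_speed - 116 = -380: spin_speed = (-380 + 116) / -24 = 11.

spin_speed = 11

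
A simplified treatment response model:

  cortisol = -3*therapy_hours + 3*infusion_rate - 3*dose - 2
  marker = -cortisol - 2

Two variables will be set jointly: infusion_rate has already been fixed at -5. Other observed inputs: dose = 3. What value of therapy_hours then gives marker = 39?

therapy_hours = 5

With infusion_rate held at -5:
Substituting into the cortisol equation gives cortisol = -3*therapy_hours - 26.
This gives marker = 3*therapy_hours + 24.
Solve 3*therapy_hours + 24 = 39: therapy_hours = (39 - 24) / 3 = 5.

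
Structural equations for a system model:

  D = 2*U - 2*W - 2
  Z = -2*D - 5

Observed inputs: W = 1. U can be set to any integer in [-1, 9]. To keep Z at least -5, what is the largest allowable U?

U = 2

Substituting into the D equation gives D = 2*U - 4.
Z becomes -4*U + 3.
Require -4*U + 3 ≥ -5, so U ≤ 2.
The largest integer in [-1, 9] satisfying this is 2.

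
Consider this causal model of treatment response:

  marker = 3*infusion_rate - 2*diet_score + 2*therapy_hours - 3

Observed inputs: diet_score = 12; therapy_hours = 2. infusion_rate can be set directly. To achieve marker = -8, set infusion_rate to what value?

infusion_rate = 5

Substituting into the marker equation gives marker = 3*infusion_rate - 23.
Solve 3*infusion_rate - 23 = -8: infusion_rate = (-8 + 23) / 3 = 5.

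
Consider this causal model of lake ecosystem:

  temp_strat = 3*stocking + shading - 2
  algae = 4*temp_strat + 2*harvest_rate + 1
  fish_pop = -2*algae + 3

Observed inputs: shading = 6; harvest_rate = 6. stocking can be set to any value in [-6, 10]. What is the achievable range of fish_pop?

Substituting into the temp_strat equation gives temp_strat = 3*stocking + 4.
This gives algae = 12*stocking + 29.
Substituting into the fish_pop equation gives fish_pop = -24*stocking - 55.
Linear in stocking, so extremes are at the endpoints: stocking = -6 gives fish_pop = 89; stocking = 10 gives fish_pop = -295.

-295 to 89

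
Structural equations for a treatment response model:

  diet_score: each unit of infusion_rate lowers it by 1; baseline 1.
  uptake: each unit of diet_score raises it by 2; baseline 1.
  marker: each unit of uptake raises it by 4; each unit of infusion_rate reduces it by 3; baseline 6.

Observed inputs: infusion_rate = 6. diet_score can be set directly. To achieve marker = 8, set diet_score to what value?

diet_score = 2

Intervening on diet_score fixes its value directly, overriding its dependence on infusion_rate.
Substituting into the marker equation gives marker = 8*diet_score - 8.
Solve 8*diet_score - 8 = 8: diet_score = (8 + 8) / 8 = 2.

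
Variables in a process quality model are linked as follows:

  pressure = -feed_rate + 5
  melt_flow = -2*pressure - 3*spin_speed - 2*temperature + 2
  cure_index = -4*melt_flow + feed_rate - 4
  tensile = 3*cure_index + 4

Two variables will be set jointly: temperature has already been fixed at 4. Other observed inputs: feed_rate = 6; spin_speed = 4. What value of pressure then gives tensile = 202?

pressure = -1

With temperature held at 4:
Intervening on pressure fixes its value directly, overriding its dependence on feed_rate.
Substituting into the melt_flow equation gives melt_flow = -2*pressure - 18.
Substituting into the cure_index equation gives cure_index = 8*pressure + 74.
This gives tensile = 24*pressure + 226.
Solve 24*pressure + 226 = 202: pressure = (202 - 226) / 24 = -1.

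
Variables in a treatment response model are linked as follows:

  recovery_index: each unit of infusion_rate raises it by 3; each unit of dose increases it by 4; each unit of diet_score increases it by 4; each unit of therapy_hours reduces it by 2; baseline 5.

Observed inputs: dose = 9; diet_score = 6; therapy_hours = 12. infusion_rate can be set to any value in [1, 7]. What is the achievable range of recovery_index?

Substituting into the recovery_index equation gives recovery_index = 3*infusion_rate + 41.
Linear in infusion_rate, so extremes are at the endpoints: infusion_rate = 1 gives recovery_index = 44; infusion_rate = 7 gives recovery_index = 62.

44 to 62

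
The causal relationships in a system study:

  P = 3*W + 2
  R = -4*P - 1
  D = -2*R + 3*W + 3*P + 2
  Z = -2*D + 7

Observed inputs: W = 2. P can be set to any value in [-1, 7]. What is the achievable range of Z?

Intervening on P fixes its value directly, overriding its dependence on W.
Substituting into the D equation gives D = 11*P + 10.
Z becomes -22*P - 13.
Linear in P, so extremes are at the endpoints: P = -1 gives Z = 9; P = 7 gives Z = -167.

-167 to 9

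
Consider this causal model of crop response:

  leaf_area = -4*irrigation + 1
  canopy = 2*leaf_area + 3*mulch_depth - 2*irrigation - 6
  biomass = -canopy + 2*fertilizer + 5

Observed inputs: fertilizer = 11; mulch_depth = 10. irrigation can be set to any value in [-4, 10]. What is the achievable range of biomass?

-39 to 101

Substituting into the canopy equation gives canopy = -10*irrigation + 26.
So biomass = 10*irrigation + 1.
Linear in irrigation, so extremes are at the endpoints: irrigation = -4 gives biomass = -39; irrigation = 10 gives biomass = 101.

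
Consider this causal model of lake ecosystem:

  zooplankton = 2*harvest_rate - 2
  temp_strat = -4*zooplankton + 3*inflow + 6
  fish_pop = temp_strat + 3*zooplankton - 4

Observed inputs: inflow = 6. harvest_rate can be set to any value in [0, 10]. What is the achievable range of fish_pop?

Substituting into the temp_strat equation gives temp_strat = -8*harvest_rate + 32.
Substituting into the fish_pop equation gives fish_pop = -2*harvest_rate + 22.
Linear in harvest_rate, so extremes are at the endpoints: harvest_rate = 0 gives fish_pop = 22; harvest_rate = 10 gives fish_pop = 2.

2 to 22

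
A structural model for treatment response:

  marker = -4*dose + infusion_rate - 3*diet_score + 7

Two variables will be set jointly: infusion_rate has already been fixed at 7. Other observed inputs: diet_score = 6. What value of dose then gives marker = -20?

dose = 4

With infusion_rate held at 7:
Substituting into the marker equation gives marker = -4*dose - 4.
Solve -4*dose - 4 = -20: dose = (-20 + 4) / -4 = 4.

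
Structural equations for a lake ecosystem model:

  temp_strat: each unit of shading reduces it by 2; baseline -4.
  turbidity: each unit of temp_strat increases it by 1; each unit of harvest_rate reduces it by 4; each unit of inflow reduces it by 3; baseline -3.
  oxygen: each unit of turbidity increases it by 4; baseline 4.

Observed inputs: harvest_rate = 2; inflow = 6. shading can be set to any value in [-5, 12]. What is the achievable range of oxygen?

Substituting into the turbidity equation gives turbidity = -2*shading - 33.
Substituting into the oxygen equation gives oxygen = -8*shading - 128.
Linear in shading, so extremes are at the endpoints: shading = -5 gives oxygen = -88; shading = 12 gives oxygen = -224.

-224 to -88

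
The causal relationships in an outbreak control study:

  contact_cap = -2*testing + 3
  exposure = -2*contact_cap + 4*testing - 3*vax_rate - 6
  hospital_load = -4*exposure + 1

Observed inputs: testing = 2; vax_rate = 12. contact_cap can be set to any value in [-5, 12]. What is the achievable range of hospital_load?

Intervening on contact_cap fixes its value directly, overriding its dependence on testing.
Substituting into the exposure equation gives exposure = -2*contact_cap - 34.
So hospital_load = 8*contact_cap + 137.
Linear in contact_cap, so extremes are at the endpoints: contact_cap = -5 gives hospital_load = 97; contact_cap = 12 gives hospital_load = 233.

97 to 233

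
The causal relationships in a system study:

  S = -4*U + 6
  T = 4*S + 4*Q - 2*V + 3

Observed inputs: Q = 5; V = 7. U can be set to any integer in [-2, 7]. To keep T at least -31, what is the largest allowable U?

Substituting into the T equation gives T = -16*U + 33.
Require -16*U + 33 ≥ -31, so U ≤ 4.
The largest integer in [-2, 7] satisfying this is 4.

U = 4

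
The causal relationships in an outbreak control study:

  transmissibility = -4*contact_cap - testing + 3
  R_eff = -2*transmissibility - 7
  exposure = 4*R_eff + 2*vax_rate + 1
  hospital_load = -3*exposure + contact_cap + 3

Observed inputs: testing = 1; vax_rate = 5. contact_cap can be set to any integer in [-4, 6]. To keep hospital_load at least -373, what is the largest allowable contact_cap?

contact_cap = 5

Substituting into the transmissibility equation gives transmissibility = -4*contact_cap + 2.
This gives R_eff = 8*contact_cap - 11.
Substituting into the exposure equation gives exposure = 32*contact_cap - 33.
So hospital_load = -95*contact_cap + 102.
Require -95*contact_cap + 102 ≥ -373, so contact_cap ≤ 5.
The largest integer in [-4, 6] satisfying this is 5.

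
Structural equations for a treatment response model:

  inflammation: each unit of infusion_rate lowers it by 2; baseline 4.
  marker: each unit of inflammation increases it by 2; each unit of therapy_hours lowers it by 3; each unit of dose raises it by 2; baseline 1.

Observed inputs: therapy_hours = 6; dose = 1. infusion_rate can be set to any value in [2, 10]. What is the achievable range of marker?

-47 to -15

Substituting into the marker equation gives marker = -4*infusion_rate - 7.
Linear in infusion_rate, so extremes are at the endpoints: infusion_rate = 2 gives marker = -15; infusion_rate = 10 gives marker = -47.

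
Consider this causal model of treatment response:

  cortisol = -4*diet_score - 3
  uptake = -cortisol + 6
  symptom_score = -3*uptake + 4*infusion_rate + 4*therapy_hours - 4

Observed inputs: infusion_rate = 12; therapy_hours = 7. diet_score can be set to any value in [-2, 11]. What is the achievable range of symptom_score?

Substituting into the uptake equation gives uptake = 4*diet_score + 9.
This gives symptom_score = -12*diet_score + 45.
Linear in diet_score, so extremes are at the endpoints: diet_score = -2 gives symptom_score = 69; diet_score = 11 gives symptom_score = -87.

-87 to 69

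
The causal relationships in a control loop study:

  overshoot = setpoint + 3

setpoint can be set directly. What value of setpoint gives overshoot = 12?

setpoint = 9

Solve setpoint + 3 = 12: setpoint = (12 - 3) / 1 = 9.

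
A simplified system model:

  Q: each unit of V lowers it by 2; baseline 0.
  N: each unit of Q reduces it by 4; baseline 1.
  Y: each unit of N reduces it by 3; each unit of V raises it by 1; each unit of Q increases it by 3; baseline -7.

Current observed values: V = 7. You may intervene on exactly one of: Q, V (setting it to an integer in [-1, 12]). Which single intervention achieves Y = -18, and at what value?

set Q = -1

Intervening on Q: with other inputs at their observed values, Y = 15*Q - 3. Solving for -18 gives Q = -1, within [-1, 12].
Intervening on V: Y = -29*V - 10. Reaching -18 requires V = 8/29, not an integer.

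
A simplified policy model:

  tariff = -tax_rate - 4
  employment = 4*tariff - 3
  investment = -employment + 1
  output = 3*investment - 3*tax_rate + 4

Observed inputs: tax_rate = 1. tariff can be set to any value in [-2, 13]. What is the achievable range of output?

-143 to 37

Intervening on tariff fixes its value directly, overriding its dependence on tax_rate.
Substituting into the investment equation gives investment = -4*tariff + 4.
Substituting into the output equation gives output = -12*tariff + 13.
Linear in tariff, so extremes are at the endpoints: tariff = -2 gives output = 37; tariff = 13 gives output = -143.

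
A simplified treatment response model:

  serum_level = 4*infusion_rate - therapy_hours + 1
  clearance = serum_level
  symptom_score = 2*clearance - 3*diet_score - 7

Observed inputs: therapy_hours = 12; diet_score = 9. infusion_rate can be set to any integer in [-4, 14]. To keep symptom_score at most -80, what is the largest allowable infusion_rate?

Substituting into the serum_level equation gives serum_level = 4*infusion_rate - 11.
This gives clearance = 4*infusion_rate - 11.
Substituting into the symptom_score equation gives symptom_score = 8*infusion_rate - 56.
Require 8*infusion_rate - 56 ≤ -80, so infusion_rate ≤ -3.
The largest integer in [-4, 14] satisfying this is -3.

infusion_rate = -3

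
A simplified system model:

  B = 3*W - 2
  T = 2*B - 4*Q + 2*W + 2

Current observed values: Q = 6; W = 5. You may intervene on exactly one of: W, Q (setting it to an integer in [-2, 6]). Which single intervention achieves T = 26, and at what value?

set Q = 3

Intervening on W: T = 8*W - 26. Reaching 26 requires W = 13/2, not an integer.
Intervening on Q: with other inputs at their observed values, T = -4*Q + 38. Solving for 26 gives Q = 3, within [-2, 6].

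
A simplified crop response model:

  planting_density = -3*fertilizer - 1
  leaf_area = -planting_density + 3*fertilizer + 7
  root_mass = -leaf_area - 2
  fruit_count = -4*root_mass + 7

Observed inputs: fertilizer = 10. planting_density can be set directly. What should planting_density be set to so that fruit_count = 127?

planting_density = 9

Intervening on planting_density fixes its value directly, overriding its dependence on fertilizer.
Substituting into the leaf_area equation gives leaf_area = -planting_density + 37.
This gives root_mass = planting_density - 39.
So fruit_count = -4*planting_density + 163.
Solve -4*planting_density + 163 = 127: planting_density = (127 - 163) / -4 = 9.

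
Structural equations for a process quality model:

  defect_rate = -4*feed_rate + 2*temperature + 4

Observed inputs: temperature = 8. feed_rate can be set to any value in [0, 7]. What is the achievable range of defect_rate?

-8 to 20

Substituting into the defect_rate equation gives defect_rate = -4*feed_rate + 20.
Linear in feed_rate, so extremes are at the endpoints: feed_rate = 0 gives defect_rate = 20; feed_rate = 7 gives defect_rate = -8.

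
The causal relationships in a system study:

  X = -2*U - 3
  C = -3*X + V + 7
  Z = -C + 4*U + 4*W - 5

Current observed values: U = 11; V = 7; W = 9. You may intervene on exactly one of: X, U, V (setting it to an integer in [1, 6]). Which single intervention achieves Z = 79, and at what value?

set X = 6

Intervening on X: with other inputs at their observed values, Z = 3*X + 61. Solving for 79 gives X = 6, within [1, 6].
Intervening on U: Z = -2*U + 8. Reaching 79 requires U = -71/2, not an integer.
Intervening on V: Z = -V - 7. Reaching 79 requires V = -86, outside [1, 6].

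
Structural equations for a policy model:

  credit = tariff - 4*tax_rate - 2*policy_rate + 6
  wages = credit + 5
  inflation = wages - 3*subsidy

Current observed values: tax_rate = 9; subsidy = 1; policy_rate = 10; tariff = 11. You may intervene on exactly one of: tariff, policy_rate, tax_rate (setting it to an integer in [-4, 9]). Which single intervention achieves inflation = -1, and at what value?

set tax_rate = 0

Intervening on tariff: inflation = tariff - 48. Reaching -1 requires tariff = 47, outside [-4, 9].
Intervening on policy_rate: inflation = -2*policy_rate - 17. Reaching -1 requires policy_rate = -8, outside [-4, 9].
Intervening on tax_rate: with other inputs at their observed values, inflation = -4*tax_rate - 1. Solving for -1 gives tax_rate = 0, within [-4, 9].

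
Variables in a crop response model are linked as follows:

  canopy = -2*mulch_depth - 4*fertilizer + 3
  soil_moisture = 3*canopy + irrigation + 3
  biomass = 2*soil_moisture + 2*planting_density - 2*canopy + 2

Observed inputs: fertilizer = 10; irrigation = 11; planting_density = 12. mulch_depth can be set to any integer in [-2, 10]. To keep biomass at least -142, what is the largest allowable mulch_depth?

Substituting into the canopy equation gives canopy = -2*mulch_depth - 37.
So soil_moisture = -6*mulch_depth - 97.
Substituting into the biomass equation gives biomass = -8*mulch_depth - 94.
Require -8*mulch_depth - 94 ≥ -142, so mulch_depth ≤ 6.
The largest integer in [-2, 10] satisfying this is 6.

mulch_depth = 6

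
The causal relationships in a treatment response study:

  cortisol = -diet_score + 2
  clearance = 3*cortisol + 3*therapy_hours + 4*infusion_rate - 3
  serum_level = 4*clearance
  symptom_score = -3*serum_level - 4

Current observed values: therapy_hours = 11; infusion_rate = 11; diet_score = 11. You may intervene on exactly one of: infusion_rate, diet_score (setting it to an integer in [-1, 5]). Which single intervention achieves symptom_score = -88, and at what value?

Intervening on infusion_rate: with other inputs at their observed values, symptom_score = -48*infusion_rate - 40. Solving for -88 gives infusion_rate = 1, within [-1, 5].
Intervening on diet_score: symptom_score = 36*diet_score - 964. Reaching -88 requires diet_score = 73/3, not an integer.

set infusion_rate = 1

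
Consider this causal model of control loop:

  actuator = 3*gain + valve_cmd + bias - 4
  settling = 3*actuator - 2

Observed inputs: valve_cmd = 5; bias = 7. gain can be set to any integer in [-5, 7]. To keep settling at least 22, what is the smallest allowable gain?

Substituting into the actuator equation gives actuator = 3*gain + 8.
settling becomes 9*gain + 22.
Require 9*gain + 22 ≥ 22, so gain ≥ 0.
The smallest integer in [-5, 7] satisfying this is 0.

gain = 0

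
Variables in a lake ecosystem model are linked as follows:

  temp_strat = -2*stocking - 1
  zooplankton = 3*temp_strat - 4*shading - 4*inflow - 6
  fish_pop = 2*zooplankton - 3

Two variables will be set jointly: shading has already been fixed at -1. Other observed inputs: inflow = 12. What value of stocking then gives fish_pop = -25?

stocking = -7

With shading held at -1:
Substituting into the zooplankton equation gives zooplankton = -6*stocking - 53.
fish_pop becomes -12*stocking - 109.
Solve -12*stocking - 109 = -25: stocking = (-25 + 109) / -12 = -7.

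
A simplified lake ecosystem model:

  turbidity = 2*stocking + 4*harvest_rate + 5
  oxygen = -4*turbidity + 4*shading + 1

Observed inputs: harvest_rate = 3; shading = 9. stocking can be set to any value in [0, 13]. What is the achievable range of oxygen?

-135 to -31

Substituting into the turbidity equation gives turbidity = 2*stocking + 17.
Substituting into the oxygen equation gives oxygen = -8*stocking - 31.
Linear in stocking, so extremes are at the endpoints: stocking = 0 gives oxygen = -31; stocking = 13 gives oxygen = -135.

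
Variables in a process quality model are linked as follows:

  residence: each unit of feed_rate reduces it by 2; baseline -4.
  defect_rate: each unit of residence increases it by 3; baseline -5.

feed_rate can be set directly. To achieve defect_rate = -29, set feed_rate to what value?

Substituting into the defect_rate equation gives defect_rate = -6*feed_rate - 17.
Solve -6*feed_rate - 17 = -29: feed_rate = (-29 + 17) / -6 = 2.

feed_rate = 2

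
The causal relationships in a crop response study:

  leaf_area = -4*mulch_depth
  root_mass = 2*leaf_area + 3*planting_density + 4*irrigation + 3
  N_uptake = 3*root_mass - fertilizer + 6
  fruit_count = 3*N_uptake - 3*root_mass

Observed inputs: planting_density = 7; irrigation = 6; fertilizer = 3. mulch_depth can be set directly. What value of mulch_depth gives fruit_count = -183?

Substituting into the root_mass equation gives root_mass = -8*mulch_depth + 48.
N_uptake becomes -24*mulch_depth + 147.
fruit_count becomes -48*mulch_depth + 297.
Solve -48*mulch_depth + 297 = -183: mulch_depth = (-183 - 297) / -48 = 10.

mulch_depth = 10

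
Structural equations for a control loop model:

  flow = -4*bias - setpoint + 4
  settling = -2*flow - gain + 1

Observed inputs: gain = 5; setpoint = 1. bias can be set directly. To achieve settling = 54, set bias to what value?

Substituting into the flow equation gives flow = -4*bias + 3.
Substituting into the settling equation gives settling = 8*bias - 10.
Solve 8*bias - 10 = 54: bias = (54 + 10) / 8 = 8.

bias = 8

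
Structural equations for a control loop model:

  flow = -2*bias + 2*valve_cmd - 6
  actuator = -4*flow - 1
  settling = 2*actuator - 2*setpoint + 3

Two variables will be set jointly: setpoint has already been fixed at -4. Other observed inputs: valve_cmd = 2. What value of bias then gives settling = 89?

With setpoint held at -4:
Substituting into the flow equation gives flow = -2*bias - 2.
actuator becomes 8*bias + 7.
Substituting into the settling equation gives settling = 16*bias + 25.
Solve 16*bias + 25 = 89: bias = (89 - 25) / 16 = 4.

bias = 4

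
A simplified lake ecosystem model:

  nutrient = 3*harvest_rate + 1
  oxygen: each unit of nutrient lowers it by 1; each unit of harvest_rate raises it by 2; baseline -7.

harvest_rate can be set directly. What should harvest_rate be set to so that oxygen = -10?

harvest_rate = 2

Substituting into the oxygen equation gives oxygen = -harvest_rate - 8.
Solve -harvest_rate - 8 = -10: harvest_rate = (-10 + 8) / -1 = 2.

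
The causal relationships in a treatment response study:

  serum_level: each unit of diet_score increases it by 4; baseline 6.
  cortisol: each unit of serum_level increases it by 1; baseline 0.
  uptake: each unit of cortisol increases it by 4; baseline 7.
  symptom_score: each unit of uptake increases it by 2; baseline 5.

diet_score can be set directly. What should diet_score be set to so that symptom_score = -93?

diet_score = -5

Substituting into the cortisol equation gives cortisol = 4*diet_score + 6.
uptake becomes 16*diet_score + 31.
So symptom_score = 32*diet_score + 67.
Solve 32*diet_score + 67 = -93: diet_score = (-93 - 67) / 32 = -5.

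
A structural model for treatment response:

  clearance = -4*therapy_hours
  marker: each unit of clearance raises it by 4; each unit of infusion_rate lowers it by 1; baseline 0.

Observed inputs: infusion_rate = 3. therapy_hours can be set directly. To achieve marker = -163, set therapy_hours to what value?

Substituting into the marker equation gives marker = -16*therapy_hours - 3.
Solve -16*therapy_hours - 3 = -163: therapy_hours = (-163 + 3) / -16 = 10.

therapy_hours = 10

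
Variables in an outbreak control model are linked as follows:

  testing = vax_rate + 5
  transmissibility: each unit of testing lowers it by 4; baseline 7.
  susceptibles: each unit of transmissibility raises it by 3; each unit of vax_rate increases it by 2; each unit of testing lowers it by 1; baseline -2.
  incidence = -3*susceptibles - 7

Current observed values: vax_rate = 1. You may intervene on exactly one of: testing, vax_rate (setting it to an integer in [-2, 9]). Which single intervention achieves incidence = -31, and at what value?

set testing = 1

Intervening on testing: with other inputs at their observed values, incidence = 39*testing - 70. Solving for -31 gives testing = 1, within [-2, 9].
Intervening on vax_rate: incidence = 33*vax_rate + 131. Reaching -31 requires vax_rate = -54/11, not an integer.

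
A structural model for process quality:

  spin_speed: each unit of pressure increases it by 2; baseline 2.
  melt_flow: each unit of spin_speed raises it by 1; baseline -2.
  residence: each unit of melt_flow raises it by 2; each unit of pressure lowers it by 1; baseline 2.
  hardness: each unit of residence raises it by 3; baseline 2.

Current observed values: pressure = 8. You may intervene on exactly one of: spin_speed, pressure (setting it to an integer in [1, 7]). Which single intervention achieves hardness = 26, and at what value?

Intervening on spin_speed: hardness = 6*spin_speed - 28. Reaching 26 requires spin_speed = 9, outside [1, 7].
Intervening on pressure: with other inputs at their observed values, hardness = 9*pressure + 8. Solving for 26 gives pressure = 2, within [1, 7].

set pressure = 2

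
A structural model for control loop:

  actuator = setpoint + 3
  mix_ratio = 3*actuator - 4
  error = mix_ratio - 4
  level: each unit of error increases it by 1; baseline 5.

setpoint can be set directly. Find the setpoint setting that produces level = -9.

setpoint = -5

Substituting into the mix_ratio equation gives mix_ratio = 3*setpoint + 5.
So error = 3*setpoint + 1.
Substituting into the level equation gives level = 3*setpoint + 6.
Solve 3*setpoint + 6 = -9: setpoint = (-9 - 6) / 3 = -5.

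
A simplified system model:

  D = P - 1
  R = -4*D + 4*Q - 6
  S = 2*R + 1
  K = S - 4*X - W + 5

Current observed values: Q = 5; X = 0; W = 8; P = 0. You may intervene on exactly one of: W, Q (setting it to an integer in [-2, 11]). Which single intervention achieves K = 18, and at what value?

Intervening on W: K = -W + 42. Reaching 18 requires W = 24, outside [-2, 11].
Intervening on Q: with other inputs at their observed values, K = 8*Q - 6. Solving for 18 gives Q = 3, within [-2, 11].

set Q = 3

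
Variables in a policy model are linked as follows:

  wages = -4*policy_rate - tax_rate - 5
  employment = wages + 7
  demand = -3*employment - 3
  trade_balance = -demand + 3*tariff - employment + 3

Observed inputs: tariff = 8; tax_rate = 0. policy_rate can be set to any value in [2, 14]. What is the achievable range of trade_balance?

Substituting into the wages equation gives wages = -4*policy_rate - 5.
Substituting into the employment equation gives employment = -4*policy_rate + 2.
Substituting into the demand equation gives demand = 12*policy_rate - 9.
Substituting into the trade_balance equation gives trade_balance = -8*policy_rate + 34.
Linear in policy_rate, so extremes are at the endpoints: policy_rate = 2 gives trade_balance = 18; policy_rate = 14 gives trade_balance = -78.

-78 to 18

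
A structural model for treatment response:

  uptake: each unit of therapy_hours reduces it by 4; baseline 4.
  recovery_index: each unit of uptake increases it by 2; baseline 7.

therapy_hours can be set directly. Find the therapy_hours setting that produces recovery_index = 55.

therapy_hours = -5

Substituting into the recovery_index equation gives recovery_index = -8*therapy_hours + 15.
Solve -8*therapy_hours + 15 = 55: therapy_hours = (55 - 15) / -8 = -5.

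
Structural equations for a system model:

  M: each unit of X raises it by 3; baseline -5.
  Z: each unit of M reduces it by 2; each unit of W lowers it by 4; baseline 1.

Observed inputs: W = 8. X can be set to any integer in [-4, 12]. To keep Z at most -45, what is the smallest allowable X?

Substituting into the Z equation gives Z = -6*X - 21.
Require -6*X - 21 ≤ -45, so X ≥ 4.
The smallest integer in [-4, 12] satisfying this is 4.

X = 4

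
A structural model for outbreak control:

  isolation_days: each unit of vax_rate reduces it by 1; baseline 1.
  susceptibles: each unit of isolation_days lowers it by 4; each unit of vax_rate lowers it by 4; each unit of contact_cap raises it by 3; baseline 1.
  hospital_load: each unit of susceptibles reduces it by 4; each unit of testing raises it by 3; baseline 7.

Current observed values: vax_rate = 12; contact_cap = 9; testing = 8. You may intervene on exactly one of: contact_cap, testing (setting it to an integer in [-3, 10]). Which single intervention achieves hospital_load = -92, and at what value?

set testing = -1

Intervening on contact_cap: hospital_load = -12*contact_cap + 43. Reaching -92 requires contact_cap = 45/4, not an integer.
Intervening on testing: with other inputs at their observed values, hospital_load = 3*testing - 89. Solving for -92 gives testing = -1, within [-3, 10].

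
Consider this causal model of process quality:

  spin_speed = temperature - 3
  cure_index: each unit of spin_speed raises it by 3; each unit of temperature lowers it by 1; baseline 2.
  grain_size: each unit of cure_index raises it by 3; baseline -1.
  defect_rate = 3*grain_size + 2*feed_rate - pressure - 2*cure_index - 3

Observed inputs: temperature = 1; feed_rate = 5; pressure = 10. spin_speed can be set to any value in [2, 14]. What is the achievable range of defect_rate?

Intervening on spin_speed fixes its value directly, overriding its dependence on temperature.
Substituting into the cure_index equation gives cure_index = 3*spin_speed + 1.
Substituting into the grain_size equation gives grain_size = 9*spin_speed + 2.
So defect_rate = 21*spin_speed + 1.
Linear in spin_speed, so extremes are at the endpoints: spin_speed = 2 gives defect_rate = 43; spin_speed = 14 gives defect_rate = 295.

43 to 295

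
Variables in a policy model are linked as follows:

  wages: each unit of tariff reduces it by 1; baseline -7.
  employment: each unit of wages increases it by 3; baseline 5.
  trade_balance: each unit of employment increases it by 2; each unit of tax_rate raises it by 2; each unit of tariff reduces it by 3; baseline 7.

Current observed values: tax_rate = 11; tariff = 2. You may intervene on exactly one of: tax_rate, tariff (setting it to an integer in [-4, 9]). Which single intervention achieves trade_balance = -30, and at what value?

set tariff = 3

Intervening on tax_rate: trade_balance = 2*tax_rate - 43. Reaching -30 requires tax_rate = 13/2, not an integer.
Intervening on tariff: with other inputs at their observed values, trade_balance = -9*tariff - 3. Solving for -30 gives tariff = 3, within [-4, 9].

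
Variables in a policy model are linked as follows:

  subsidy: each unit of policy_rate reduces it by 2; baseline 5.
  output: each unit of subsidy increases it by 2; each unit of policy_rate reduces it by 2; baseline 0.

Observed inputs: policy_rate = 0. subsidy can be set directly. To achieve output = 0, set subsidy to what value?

subsidy = 0

Intervening on subsidy fixes its value directly, overriding its dependence on policy_rate.
Substituting into the output equation gives output = 2*subsidy.
Solve 2*subsidy = 0: subsidy = 0 / 2 = 0.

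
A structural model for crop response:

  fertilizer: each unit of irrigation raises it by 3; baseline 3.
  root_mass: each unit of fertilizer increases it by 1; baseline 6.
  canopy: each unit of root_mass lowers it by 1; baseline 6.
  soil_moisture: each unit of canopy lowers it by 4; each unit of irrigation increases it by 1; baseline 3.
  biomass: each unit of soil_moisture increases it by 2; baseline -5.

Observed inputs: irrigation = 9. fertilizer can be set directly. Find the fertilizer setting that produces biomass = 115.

Intervening on fertilizer fixes its value directly, overriding its dependence on irrigation.
Substituting into the canopy equation gives canopy = -fertilizer.
This gives soil_moisture = 4*fertilizer + 12.
Substituting into the biomass equation gives biomass = 8*fertilizer + 19.
Solve 8*fertilizer + 19 = 115: fertilizer = (115 - 19) / 8 = 12.

fertilizer = 12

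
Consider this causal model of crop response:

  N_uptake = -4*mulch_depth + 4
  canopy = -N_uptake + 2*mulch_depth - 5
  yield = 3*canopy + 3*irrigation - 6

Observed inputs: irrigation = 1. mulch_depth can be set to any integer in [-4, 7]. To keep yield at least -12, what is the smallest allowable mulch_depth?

mulch_depth = 1

Substituting into the canopy equation gives canopy = 6*mulch_depth - 9.
This gives yield = 18*mulch_depth - 30.
Require 18*mulch_depth - 30 ≥ -12, so mulch_depth ≥ 1.
The smallest integer in [-4, 7] satisfying this is 1.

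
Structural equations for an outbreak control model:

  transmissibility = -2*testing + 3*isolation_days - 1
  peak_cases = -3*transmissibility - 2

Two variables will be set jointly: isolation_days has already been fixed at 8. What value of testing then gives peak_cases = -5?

testing = 11

With isolation_days held at 8:
Substituting into the transmissibility equation gives transmissibility = -2*testing + 23.
Substituting into the peak_cases equation gives peak_cases = 6*testing - 71.
Solve 6*testing - 71 = -5: testing = (-5 + 71) / 6 = 11.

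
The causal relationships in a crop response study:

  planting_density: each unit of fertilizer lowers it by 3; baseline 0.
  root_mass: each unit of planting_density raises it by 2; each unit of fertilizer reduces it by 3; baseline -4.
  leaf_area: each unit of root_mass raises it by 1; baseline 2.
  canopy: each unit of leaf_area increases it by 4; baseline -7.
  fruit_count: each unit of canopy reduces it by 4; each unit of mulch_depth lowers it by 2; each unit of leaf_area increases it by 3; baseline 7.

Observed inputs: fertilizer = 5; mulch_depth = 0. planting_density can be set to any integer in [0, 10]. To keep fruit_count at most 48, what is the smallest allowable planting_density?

planting_density = 8

Intervening on planting_density fixes its value directly, overriding its dependence on fertilizer.
Substituting into the root_mass equation gives root_mass = 2*planting_density - 19.
Substituting into the leaf_area equation gives leaf_area = 2*planting_density - 17.
This gives canopy = 8*planting_density - 75.
So fruit_count = -26*planting_density + 256.
Require -26*planting_density + 256 ≤ 48, so planting_density ≥ 8.
The smallest integer in [0, 10] satisfying this is 8.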